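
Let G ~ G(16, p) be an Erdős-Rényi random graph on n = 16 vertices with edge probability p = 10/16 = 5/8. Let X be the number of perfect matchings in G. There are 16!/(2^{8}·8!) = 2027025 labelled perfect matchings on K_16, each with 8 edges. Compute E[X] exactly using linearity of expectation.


K_16 has 16!/(2^{8}·8!) = 2027025 labelled perfect matchings.
For each such perfect matching H, let X_H = 1 if all 8 edges of H are present in G. Then P[X_H = 1] = p^{8} = (5/8)^{8} = 390625/16777216.
Summing the indicators: E[X] = Σ_H E[X_H] = 2027025 · p^{8} = 2027025 · 390625/16777216 = 791806640625/16777216.
Numerically: E[X] ≈ 47195.4.

E[X] = 2027025 · (5/8)^{8} = 791806640625/16777216 ≈ 47195.4.


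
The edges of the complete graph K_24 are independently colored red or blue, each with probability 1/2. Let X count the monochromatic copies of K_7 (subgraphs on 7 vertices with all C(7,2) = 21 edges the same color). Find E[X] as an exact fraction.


Let X = Σ_S X_S over the C(24, 7) = 346104 subsets S of size 7, where X_S = 1 if the K_7 on S is monochromatic.
For a fixed S, the K_7 on S has C(7, 2) = 21 edges. P[all 21 edges red] = (1/2)^21, and likewise for blue, so P[monochromatic] = 2·(1/2)^21 = 2^{1 − 21} = 1/1048576.
Summing: E[X] = C(24, 7) · 2^{1 − 21} = 346104 · 1/1048576 = 43263/131072.
Numerically: E[X] ≈ 0.330.

E[X] = C(24,7)·2^(1−C(7,2)) = 43263/131072 ≈ 0.330.


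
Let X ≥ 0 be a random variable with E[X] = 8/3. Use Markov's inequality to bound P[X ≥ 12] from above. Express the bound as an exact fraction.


μ = E[X] = 8/3, a = 12.
Markov: P[X ≥ 12] ≤ μ/a = (8/3)/12 = 2/9.
Numerically: ≈ 0.222222.
(Since a = 12 > μ = 2.666667, the bound 2/9 is < 1 and informative.)

P[X ≥ 12] ≤ 2/9 ≈ 0.222222.


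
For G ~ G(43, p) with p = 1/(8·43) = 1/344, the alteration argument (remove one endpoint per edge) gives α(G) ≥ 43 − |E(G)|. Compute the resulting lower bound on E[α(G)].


E[|E(G)|] = C(43, 2)·p = 903 · (1/344) = 21/8.
E[α(G)] ≥ n − E[|E(G)|] = 43 − 21/8 = 323/8.
Numerically: ≈ 40.375.
(This is only a lower bound; the true E[α(G)] may be larger.)

E[α(G)] ≥ 323/8 ≈ 40.375.


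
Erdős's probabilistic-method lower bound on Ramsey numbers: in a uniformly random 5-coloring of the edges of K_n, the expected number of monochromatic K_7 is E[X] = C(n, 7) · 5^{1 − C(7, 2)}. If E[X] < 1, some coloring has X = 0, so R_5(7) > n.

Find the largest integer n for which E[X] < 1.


We need C(n, 7) · 5^{1 − 21} < 1, i.e. C(n, 7) < 5^{21 − 1} = 95367431640625.
Check values of n near the boundary:
  n = 334: C(334, 7) = 86359460961576; 86359460961576 < 95367431640625? YES
  n = 335: C(335, 7) = 88202498238195; 88202498238195 < 95367431640625? YES
  n = 336: C(336, 7) = 90079147136880; 90079147136880 < 95367431640625? YES
  n = 337: C(337, 7) = 91989916924632; 91989916924632 < 95367431640625? YES
  n = 338: C(338, 7) = 93935323022736; 93935323022736 < 95367431640625? YES
  n = 339: C(339, 7) = 95915887062372; 95915887062372 < 95367431640625? NO
The largest n with C(n, 7) < 95367431640625 is n = 338 (where E[X] = 93935323022736/95367431640625 ≈ 0.9849833). Hence R_5(7) > 338, i.e. R_5(7) ≥ 339.

Largest n = 338; hence R_5(7) > 338.


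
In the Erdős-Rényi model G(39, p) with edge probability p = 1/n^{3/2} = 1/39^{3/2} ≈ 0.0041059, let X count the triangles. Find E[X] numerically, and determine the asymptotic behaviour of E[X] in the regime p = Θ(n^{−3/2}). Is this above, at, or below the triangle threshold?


Number of potential triangles: C(39, 3) = 9139.
Each occurs with probability p³ ≈ (0.0041059)³ ≈ 6.9216442e-08.
By linearity: E[X] = C(39, 3)·p³ ≈ 9139 · 6.9216442e-08 ≈ 0.00063.
Since α = 3/2 > 1, p = c/n^{3/2} = o(1/n) is below the triangle threshold p ~ 1/n. Asymptotically E[X] ~ (c³/6)·n^{3(1−α)} = (1³/6)·n^{-1.5} → 0, so by Markov's inequality G has no triangles w.h.p.

E[X] ≈ 0.00063; in regime p = Θ(1/n^{3/2}) E[X] tends to 0 (below the triangle threshold p ~ 1/n).


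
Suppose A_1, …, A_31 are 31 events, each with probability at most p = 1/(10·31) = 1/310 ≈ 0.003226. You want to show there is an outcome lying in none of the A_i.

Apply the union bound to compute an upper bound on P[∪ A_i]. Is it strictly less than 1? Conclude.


Union bound: P[∪_{i=1}^{31} A_i] ≤ Σ_i P[A_i] ≤ 31·p = 31·(1/310) = 1/10.
Numerically: 1/10 ≈ 0.100000.
Is 1/10 < 1? YES.
Since P[∪ A_i] ≤ 1/10 < 1, the complement has P[∩ A_i^c] ≥ 1 − 1/10 = 9/10 > 0, so some outcome avoids every A_i.

31·p = 1/10 ≈ 0.100000; existence CERTIFIED by the union bound.


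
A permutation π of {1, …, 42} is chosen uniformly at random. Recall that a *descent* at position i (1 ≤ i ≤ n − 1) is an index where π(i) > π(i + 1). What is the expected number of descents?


Write X = Σ X_I over i = 1, …, 41, with X_I the indicator of one descent.
There are 41 indicators.
For each fixed i, the pair (π(i), π(i+1)) is a uniformly random ordered pair of distinct values from {1, …, 42}; by symmetry P[π(i) > π(i+1)] = 1/2.
By linearity: E[X] = 41 · (1/2) = (42 − 1) · (1/2) = 41/2 ≈ 20.500000.

E[X] = 41/2 = 20.500000.


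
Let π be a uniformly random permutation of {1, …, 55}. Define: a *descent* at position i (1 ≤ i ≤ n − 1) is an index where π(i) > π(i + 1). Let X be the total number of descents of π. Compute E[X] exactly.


Write X = Σ X_I over i = 1, …, 54, with X_I the indicator of one descent.
There are 54 indicators.
For each fixed i, the pair (π(i), π(i+1)) is a uniformly random ordered pair of distinct values from {1, …, 55}; by symmetry P[π(i) > π(i+1)] = 1/2.
By linearity: E[X] = 54 · (1/2) = (55 − 1) · (1/2) = 27 ≈ 27.00000.

E[X] = 27 = 27.00000.


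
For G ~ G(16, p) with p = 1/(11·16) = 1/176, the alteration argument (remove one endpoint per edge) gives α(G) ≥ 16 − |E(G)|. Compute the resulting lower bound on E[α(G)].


E[|E(G)|] = C(16, 2)·p = 120 · (1/176) = 15/22.
E[α(G)] ≥ n − E[|E(G)|] = 16 − 15/22 = 337/22.
Numerically: ≈ 15.3182.
(This is only a lower bound; the true E[α(G)] may be larger.)

E[α(G)] ≥ 337/22 ≈ 15.3182.


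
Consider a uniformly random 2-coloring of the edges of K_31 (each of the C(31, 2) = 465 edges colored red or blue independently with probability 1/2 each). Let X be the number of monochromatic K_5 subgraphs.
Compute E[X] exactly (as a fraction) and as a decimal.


Let X = Σ_S X_S over the C(31, 5) = 169911 subsets S of size 5, where X_S = 1 if the K_5 on S is monochromatic.
For a fixed S, the K_5 on S has C(5, 2) = 10 edges. P[all 10 edges red] = (1/2)^10, and likewise for blue, so P[monochromatic] = 2·(1/2)^10 = 2^{1 − 10} = 1/512.
By linearity: E[X] = C(31, 5) · 2^{1 − 10} = 169911 · 1/512 = 169911/512.
Numerically: E[X] ≈ 331.8574.

E[X] = C(31,5)·2^(1−C(5,2)) = 169911/512 ≈ 331.8574.


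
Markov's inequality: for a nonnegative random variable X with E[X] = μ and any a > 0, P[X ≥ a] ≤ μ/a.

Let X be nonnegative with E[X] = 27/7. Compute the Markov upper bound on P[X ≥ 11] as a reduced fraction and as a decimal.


μ = E[X] = 27/7, a = 11.
Markov: P[X ≥ 11] ≤ μ/a = (27/7)/11 = 27/77.
Numerically: ≈ 0.35065.
(Since a = 11 > μ = 3.85714, the bound 27/77 is < 1 and informative.)

P[X ≥ 11] ≤ 27/77 ≈ 0.35065.


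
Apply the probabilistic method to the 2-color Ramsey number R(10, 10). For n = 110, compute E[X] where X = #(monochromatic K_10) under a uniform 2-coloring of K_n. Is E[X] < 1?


E[X] = C(110, 10) · 2^{1 − 45} = 46897636623981 · 2^{−44} = 46897636623981/17592186044416.
As a reduced fraction: E[X] = 46897636623981/17592186044416 ≈ 2.666.
Is E[X] < 1? NO.
Since E[X] ≥ 1, the first-moment bound is inconclusive at n = 110; it does NOT by itself certify R(10, 10) > 110.

E[X] = 46897636623981/17592186044416 ≈ 2.666; E[X] ≥ 1; first-moment method inconclusive here.


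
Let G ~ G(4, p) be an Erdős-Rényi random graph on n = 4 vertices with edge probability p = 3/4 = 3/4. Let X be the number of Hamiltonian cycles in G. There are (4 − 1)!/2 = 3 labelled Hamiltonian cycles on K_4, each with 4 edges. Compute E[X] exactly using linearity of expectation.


K_4 has (4 − 1)!/2 = 3 labelled Hamiltonian cycles.
For each such Hamiltonian cycle H, let X_H = 1 if all 4 edges of H are present in G. Then P[X_H = 1] = p^{4} = (3/4)^{4} = 81/256.
Summing the indicators: E[X] = Σ_H E[X_H] = 3 · p^{4} = 3 · 81/256 = 243/256.
Numerically: E[X] ≈ 0.949219.

E[X] = 3 · (3/4)^{4} = 243/256 ≈ 0.949219.


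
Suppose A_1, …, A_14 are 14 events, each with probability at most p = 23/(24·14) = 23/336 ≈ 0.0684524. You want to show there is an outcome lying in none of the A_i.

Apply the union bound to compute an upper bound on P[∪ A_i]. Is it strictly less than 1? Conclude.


Union bound: P[∪_{i=1}^{14} A_i] ≤ Σ_i P[A_i] ≤ 14·p = 14·(23/336) = 23/24.
Numerically: 23/24 ≈ 0.9583333.
Is 23/24 < 1? YES.
Since P[∪ A_i] ≤ 23/24 < 1, the complement has P[∩ A_i^c] ≥ 1 − 23/24 = 1/24 > 0, so some outcome avoids every A_i.

14·p = 23/24 ≈ 0.9583333; existence CERTIFIED by the union bound.


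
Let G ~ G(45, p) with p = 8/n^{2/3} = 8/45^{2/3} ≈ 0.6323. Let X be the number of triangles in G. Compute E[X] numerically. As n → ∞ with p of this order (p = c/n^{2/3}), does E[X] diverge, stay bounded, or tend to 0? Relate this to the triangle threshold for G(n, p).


Number of potential triangles: C(45, 3) = 14190.
Each occurs with probability p³ ≈ (0.6323)³ ≈ 2.528395e-01.
By linearity: E[X] = C(45, 3)·p³ ≈ 14190 · 2.528395e-01 ≈ 3587.7926.
Since α = 2/3 < 1, p = c/n^{2/3} ≫ 1/n is above the triangle threshold p ~ 1/n. Asymptotically E[X] ~ (c³/6)·n^{3(1−α)} = (8³/6)·n^{1} → ∞; triangles are abundant w.h.p.

E[X] ≈ 3587.7926; in regime p = Θ(1/n^{2/3}) E[X] diverges (above the triangle threshold p ~ 1/n).


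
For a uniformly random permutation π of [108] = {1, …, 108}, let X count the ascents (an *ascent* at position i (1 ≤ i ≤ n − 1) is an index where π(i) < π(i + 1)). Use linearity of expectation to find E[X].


Write X = Σ X_I over i = 1, …, 107, with X_I the indicator of one ascent.
There are 107 indicators.
For each fixed i, the pair (π(i), π(i+1)) is a uniformly random ordered pair of distinct values from {1, …, 108}; by symmetry P[π(i) < π(i+1)] = 1/2.
By linearity: E[X] = 107 · (1/2) = (108 − 1) · (1/2) = 107/2 ≈ 53.500000.

E[X] = 107/2 = 53.500000.


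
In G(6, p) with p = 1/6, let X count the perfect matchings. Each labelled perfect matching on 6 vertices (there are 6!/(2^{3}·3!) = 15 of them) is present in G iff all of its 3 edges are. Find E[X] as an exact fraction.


K_6 has 6!/(2^{3}·3!) = 15 labelled perfect matchings.
For each such perfect matching H, let X_H = 1 if all 3 edges of H are present in G. Then P[X_H = 1] = p^{3} = (1/6)^{3} = 1/216.
By linearity: E[X] = Σ_H E[X_H] = 15 · p^{3} = 15 · 1/216 = 5/72.
Numerically: E[X] ≈ 0.06944.

E[X] = 15 · (1/6)^{3} = 5/72 ≈ 0.06944.


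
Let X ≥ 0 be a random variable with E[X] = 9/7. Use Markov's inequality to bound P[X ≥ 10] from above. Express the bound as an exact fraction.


μ = E[X] = 9/7, a = 10.
Markov: P[X ≥ 10] ≤ μ/a = (9/7)/10 = 9/70.
Numerically: ≈ 0.128571.
(Since a = 10 > μ = 1.285714, the bound 9/70 is < 1 and informative.)

P[X ≥ 10] ≤ 9/70 ≈ 0.128571.


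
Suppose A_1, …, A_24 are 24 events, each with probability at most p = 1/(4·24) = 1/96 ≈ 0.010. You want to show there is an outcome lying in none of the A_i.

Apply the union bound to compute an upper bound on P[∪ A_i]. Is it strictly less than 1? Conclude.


Union bound: P[∪_{i=1}^{24} A_i] ≤ Σ_i P[A_i] ≤ 24·p = 24·(1/96) = 1/4.
Numerically: 1/4 ≈ 0.250.
Is 1/4 < 1? YES.
Since P[∪ A_i] ≤ 1/4 < 1, the complement has P[∩ A_i^c] ≥ 1 − 1/4 = 3/4 > 0, so some outcome avoids every A_i.

24·p = 1/4 ≈ 0.250; existence CERTIFIED by the union bound.


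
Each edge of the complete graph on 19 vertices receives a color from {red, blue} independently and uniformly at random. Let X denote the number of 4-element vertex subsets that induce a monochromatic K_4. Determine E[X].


Let X = Σ_S X_S over the C(19, 4) = 3876 subsets S of size 4, where X_S = 1 if the K_4 on S is monochromatic.
For a fixed S, the K_4 on S has C(4, 2) = 6 edges. P[all 6 edges red] = (1/2)^6, and likewise for blue, so P[monochromatic] = 2·(1/2)^6 = 2^{1 − 6} = 1/32.
By linearity of expectation: E[X] = C(19, 4) · 2^{1 − 6} = 3876 · 1/32 = 969/8.
Numerically: E[X] ≈ 121.125000.

E[X] = C(19,4)·2^(1−C(4,2)) = 969/8 ≈ 121.125000.


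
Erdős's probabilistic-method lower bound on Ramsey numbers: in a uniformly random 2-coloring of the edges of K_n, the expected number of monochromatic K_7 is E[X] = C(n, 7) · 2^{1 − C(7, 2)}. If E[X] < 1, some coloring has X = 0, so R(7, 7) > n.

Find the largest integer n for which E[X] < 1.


We need C(n, 7) · 2^{1 − 21} < 1, i.e. C(n, 7) < 2^{21 − 1} = 1048576.
Check values of n near the boundary:
  n = 26: C(26, 7) = 657800; 657800 < 1048576? YES
  n = 27: C(27, 7) = 888030; 888030 < 1048576? YES
  n = 28: C(28, 7) = 1184040; 1184040 < 1048576? NO
  n = 29: C(29, 7) = 1560780; 1560780 < 1048576? NO
  n = 30: C(30, 7) = 2035800; 2035800 < 1048576? NO
The largest n with C(n, 7) < 1048576 is n = 27 (where E[X] = 444015/524288 ≈ 0.846891). Hence R(7, 7) > 27, i.e. R(7, 7) ≥ 28.

Largest n = 27; hence R(7, 7) > 27.


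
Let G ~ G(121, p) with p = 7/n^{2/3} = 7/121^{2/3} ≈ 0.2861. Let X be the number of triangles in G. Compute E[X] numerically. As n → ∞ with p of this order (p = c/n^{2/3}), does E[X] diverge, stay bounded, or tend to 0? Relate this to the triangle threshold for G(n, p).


Number of potential triangles: C(121, 3) = 287980.
Each occurs with probability p³ ≈ (0.2861)³ ≈ 2.342736e-02.
By linearity: E[X] = C(121, 3)·p³ ≈ 287980 · 2.342736e-02 ≈ 6746.6116.
Since α = 2/3 < 1, p = c/n^{2/3} ≫ 1/n is above the triangle threshold p ~ 1/n. Asymptotically E[X] ~ (c³/6)·n^{3(1−α)} = (7³/6)·n^{1} → ∞; triangles are abundant w.h.p.

E[X] ≈ 6746.6116; in regime p = Θ(1/n^{2/3}) E[X] diverges (above the triangle threshold p ~ 1/n).


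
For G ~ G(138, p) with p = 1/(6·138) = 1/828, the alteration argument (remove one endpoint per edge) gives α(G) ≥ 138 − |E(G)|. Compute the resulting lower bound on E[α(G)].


E[|E(G)|] = C(138, 2)·p = 9453 · (1/828) = 137/12.
E[α(G)] ≥ n − E[|E(G)|] = 138 − 137/12 = 1519/12.
Numerically: ≈ 126.58333.
(This is only a lower bound; the true E[α(G)] may be larger.)

E[α(G)] ≥ 1519/12 ≈ 126.58333.


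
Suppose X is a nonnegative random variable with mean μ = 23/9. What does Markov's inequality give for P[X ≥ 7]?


μ = E[X] = 23/9, a = 7.
Markov: P[X ≥ 7] ≤ μ/a = (23/9)/7 = 23/63.
Numerically: ≈ 0.3651.
(Since a = 7 > μ = 2.5556, the bound 23/63 is < 1 and informative.)

P[X ≥ 7] ≤ 23/63 ≈ 0.3651.


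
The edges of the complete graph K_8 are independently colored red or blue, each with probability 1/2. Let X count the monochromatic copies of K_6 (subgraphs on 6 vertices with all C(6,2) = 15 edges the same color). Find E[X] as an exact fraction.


Let X = Σ_S X_S over the C(8, 6) = 28 subsets S of size 6, where X_S = 1 if the K_6 on S is monochromatic.
For a fixed S, the K_6 on S has C(6, 2) = 15 edges. P[all 15 edges red] = (1/2)^15, and likewise for blue, so P[monochromatic] = 2·(1/2)^15 = 2^{1 − 15} = 1/16384.
By linearity of expectation: E[X] = C(8, 6) · 2^{1 − 15} = 28 · 1/16384 = 7/4096.
Numerically: E[X] ≈ 0.001709.

E[X] = C(8,6)·2^(1−C(6,2)) = 7/4096 ≈ 0.001709.


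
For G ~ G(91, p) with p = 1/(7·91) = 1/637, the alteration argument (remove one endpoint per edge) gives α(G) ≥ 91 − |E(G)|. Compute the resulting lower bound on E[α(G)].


E[|E(G)|] = C(91, 2)·p = 4095 · (1/637) = 45/7.
E[α(G)] ≥ n − E[|E(G)|] = 91 − 45/7 = 592/7.
Numerically: ≈ 84.571429.
(This is only a lower bound; the true E[α(G)] may be larger.)

E[α(G)] ≥ 592/7 ≈ 84.571429.


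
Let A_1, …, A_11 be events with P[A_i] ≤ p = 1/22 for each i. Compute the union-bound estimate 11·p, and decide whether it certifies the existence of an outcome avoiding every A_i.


Union bound: P[∪_{i=1}^{11} A_i] ≤ Σ_i P[A_i] ≤ 11·p = 11·(1/22) = 1/2.
Numerically: 1/2 ≈ 0.500.
Is 1/2 < 1? YES.
Since P[∪ A_i] ≤ 1/2 < 1, the complement has P[∩ A_i^c] ≥ 1 − 1/2 = 1/2 > 0, so some outcome avoids every A_i.

11·p = 1/2 ≈ 0.500; existence CERTIFIED by the union bound.


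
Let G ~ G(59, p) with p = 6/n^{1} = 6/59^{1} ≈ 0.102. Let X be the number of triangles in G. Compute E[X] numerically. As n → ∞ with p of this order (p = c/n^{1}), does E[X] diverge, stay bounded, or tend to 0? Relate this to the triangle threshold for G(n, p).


Number of potential triangles: C(59, 3) = 32509.
Each occurs with probability p³ ≈ (0.102)³ ≈ 1.05171e-03.
By linearity: E[X] = C(59, 3)·p³ ≈ 32509 · 1.05171e-03 ≈ 34.190.
Here α = 1, so p = 6/n is exactly at the triangle threshold p ~ 1/n. Asymptotically E[X] → c³/6 = 6³/6 = 36 ≈ 36.000, a bounded constant. In this regime the triangle count is asymptotically Poisson(c³/6).

E[X] ≈ 34.190; in regime p = Θ(1/n^{1}) E[X] stays bounded (at the triangle threshold p ~ 1/n).


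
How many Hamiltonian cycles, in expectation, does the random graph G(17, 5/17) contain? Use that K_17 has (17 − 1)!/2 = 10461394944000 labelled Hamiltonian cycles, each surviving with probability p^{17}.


K_17 has (17 − 1)!/2 = 10461394944000 labelled Hamiltonian cycles.
For each such Hamiltonian cycle H, let X_H = 1 if all 17 edges of H are present in G. Then P[X_H = 1] = p^{17} = (5/17)^{17} = 762939453125/827240261886336764177.
Summing the indicators: E[X] = Σ_H E[X_H] = 10461394944000 · p^{17} = 10461394944000 · 762939453125/827240261886336764177 = 7981410937500000000000000/827240261886336764177.
Numerically: E[X] ≈ 9648.

E[X] = 10461394944000 · (5/17)^{17} = 7981410937500000000000000/827240261886336764177 ≈ 9648.


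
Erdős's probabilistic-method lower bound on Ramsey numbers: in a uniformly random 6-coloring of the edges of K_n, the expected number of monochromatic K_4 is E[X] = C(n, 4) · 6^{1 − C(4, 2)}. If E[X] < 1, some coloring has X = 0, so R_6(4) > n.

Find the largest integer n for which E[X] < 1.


We need C(n, 4) · 6^{1 − 6} < 1, i.e. C(n, 4) < 6^{6 − 1} = 7776.
Check values of n near the boundary:
  n = 16: C(16, 4) = 1820; 1820 < 7776? YES
  n = 17: C(17, 4) = 2380; 2380 < 7776? YES
  n = 18: C(18, 4) = 3060; 3060 < 7776? YES
  n = 19: C(19, 4) = 3876; 3876 < 7776? YES
  n = 20: C(20, 4) = 4845; 4845 < 7776? YES
  n = 21: C(21, 4) = 5985; 5985 < 7776? YES
  n = 22: C(22, 4) = 7315; 7315 < 7776? YES
  n = 23: C(23, 4) = 8855; 8855 < 7776? NO
The largest n with C(n, 4) < 7776 is n = 22 (where E[X] = 7315/7776 ≈ 0.94072). Hence R_6(4) > 22, i.e. R_6(4) ≥ 23.

Largest n = 22; hence R_6(4) > 22.


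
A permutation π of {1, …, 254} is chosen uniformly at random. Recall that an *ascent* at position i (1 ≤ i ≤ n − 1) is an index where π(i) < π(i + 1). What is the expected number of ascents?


Write X = Σ X_I over i = 1, …, 253, with X_I the indicator of one ascent.
There are 253 indicators.
For each fixed i, the pair (π(i), π(i+1)) is a uniformly random ordered pair of distinct values from {1, …, 254}; by symmetry P[π(i) < π(i+1)] = 1/2.
By linearity: E[X] = 253 · (1/2) = (254 − 1) · (1/2) = 253/2 ≈ 126.500000.

E[X] = 253/2 = 126.500000.


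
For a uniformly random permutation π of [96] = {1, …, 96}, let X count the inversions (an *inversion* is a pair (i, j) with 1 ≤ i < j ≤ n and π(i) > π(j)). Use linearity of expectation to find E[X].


Write X = Σ X_I over the C(96, 2) = 4560 pairs i < j, with X_I the indicator of one inversion.
There are 4560 indicators.
For each fixed pair i < j, the values π(i) and π(j) are two distinct elements of {1, …, 96} in uniformly random order; by symmetry P[π(i) > π(j)] = 1/2.
By linearity: E[X] = 4560 · (1/2) = C(96, 2) · (1/2) = 4560/2 = 2280 ≈ 2280.00000.

E[X] = 2280 = 2280.00000.


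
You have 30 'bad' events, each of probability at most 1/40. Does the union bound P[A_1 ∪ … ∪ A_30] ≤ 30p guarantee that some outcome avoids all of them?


Union bound: P[∪_{i=1}^{30} A_i] ≤ Σ_i P[A_i] ≤ 30·p = 30·(1/40) = 3/4.
Numerically: 3/4 ≈ 0.750.
Is 3/4 < 1? YES.
Since P[∪ A_i] ≤ 3/4 < 1, the complement has P[∩ A_i^c] ≥ 1 − 3/4 = 1/4 > 0, so some outcome avoids every A_i.

30·p = 3/4 ≈ 0.750; existence CERTIFIED by the union bound.


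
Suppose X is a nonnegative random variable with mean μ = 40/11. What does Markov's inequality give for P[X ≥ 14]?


μ = E[X] = 40/11, a = 14.
Markov: P[X ≥ 14] ≤ μ/a = (40/11)/14 = 20/77.
Numerically: ≈ 0.260.
(Since a = 14 > μ = 3.636, the bound 20/77 is < 1 and informative.)

P[X ≥ 14] ≤ 20/77 ≈ 0.260.


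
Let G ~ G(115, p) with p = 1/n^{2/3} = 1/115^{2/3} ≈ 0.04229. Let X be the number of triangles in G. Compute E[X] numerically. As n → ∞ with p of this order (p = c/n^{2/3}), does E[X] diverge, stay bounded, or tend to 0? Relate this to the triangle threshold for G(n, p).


Number of potential triangles: C(115, 3) = 246905.
Each occurs with probability p³ ≈ (0.04229)³ ≈ 7.561437e-05.
By linearity: E[X] = C(115, 3)·p³ ≈ 246905 · 7.561437e-05 ≈ 18.6696.
Since α = 2/3 < 1, p = c/n^{2/3} ≫ 1/n is above the triangle threshold p ~ 1/n. Asymptotically E[X] ~ (c³/6)·n^{3(1−α)} = (1³/6)·n^{1} → ∞; triangles are abundant w.h.p.

E[X] ≈ 18.6696; in regime p = Θ(1/n^{2/3}) E[X] diverges (above the triangle threshold p ~ 1/n).


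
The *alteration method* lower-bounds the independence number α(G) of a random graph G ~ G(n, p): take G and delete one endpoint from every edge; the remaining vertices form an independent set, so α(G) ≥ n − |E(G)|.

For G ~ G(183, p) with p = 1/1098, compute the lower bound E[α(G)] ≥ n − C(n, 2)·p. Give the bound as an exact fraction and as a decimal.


E[|E(G)|] = C(183, 2)·p = 16653 · (1/1098) = 91/6.
E[α(G)] ≥ n − E[|E(G)|] = 183 − 91/6 = 1007/6.
Numerically: ≈ 167.83333.
(This is only a lower bound; the true E[α(G)] may be larger.)

E[α(G)] ≥ 1007/6 ≈ 167.83333.


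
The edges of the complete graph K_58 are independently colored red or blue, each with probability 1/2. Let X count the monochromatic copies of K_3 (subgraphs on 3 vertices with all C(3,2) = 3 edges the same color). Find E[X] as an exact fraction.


Let X = Σ_S X_S over the C(58, 3) = 30856 subsets S of size 3, where X_S = 1 if the K_3 on S is monochromatic.
For a fixed S, the K_3 on S has C(3, 2) = 3 edges. P[all 3 edges red] = (1/2)^3, and likewise for blue, so P[monochromatic] = 2·(1/2)^3 = 2^{1 − 3} = 1/4.
By linearity: E[X] = C(58, 3) · 2^{1 − 3} = 30856 · 1/4 = 7714.
Numerically: E[X] ≈ 7714.000000.

E[X] = C(58,3)·2^(1−C(3,2)) = 7714 ≈ 7714.000000.


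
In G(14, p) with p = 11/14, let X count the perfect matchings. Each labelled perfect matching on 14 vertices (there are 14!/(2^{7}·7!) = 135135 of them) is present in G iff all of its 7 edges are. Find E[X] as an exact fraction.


K_14 has 14!/(2^{7}·7!) = 135135 labelled perfect matchings.
For each such perfect matching H, let X_H = 1 if all 7 edges of H are present in G. Then P[X_H = 1] = p^{7} = (11/14)^{7} = 19487171/105413504.
By linearity of expectation: E[X] = Σ_H E[X_H] = 135135 · p^{7} = 135135 · 19487171/105413504 = 376199836155/15059072.
Numerically: E[X] ≈ 2.498e+04.

E[X] = 135135 · (11/14)^{7} = 376199836155/15059072 ≈ 2.498e+04.


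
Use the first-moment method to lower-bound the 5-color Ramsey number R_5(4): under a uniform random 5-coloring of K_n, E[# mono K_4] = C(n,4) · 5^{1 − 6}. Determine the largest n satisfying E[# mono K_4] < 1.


We need C(n, 4) · 5^{1 − 6} < 1, i.e. C(n, 4) < 5^{6 − 1} = 3125.
Check values of n near the boundary:
  n = 15: C(15, 4) = 1365; 1365 < 3125? YES
  n = 16: C(16, 4) = 1820; 1820 < 3125? YES
  n = 17: C(17, 4) = 2380; 2380 < 3125? YES
  n = 18: C(18, 4) = 3060; 3060 < 3125? YES
  n = 19: C(19, 4) = 3876; 3876 < 3125? NO
  n = 20: C(20, 4) = 4845; 4845 < 3125? NO
  n = 21: C(21, 4) = 5985; 5985 < 3125? NO
The largest n with C(n, 4) < 3125 is n = 18 (where E[X] = 612/625 ≈ 0.9792). Hence R_5(4) > 18, i.e. R_5(4) ≥ 19.

Largest n = 18; hence R_5(4) > 18.


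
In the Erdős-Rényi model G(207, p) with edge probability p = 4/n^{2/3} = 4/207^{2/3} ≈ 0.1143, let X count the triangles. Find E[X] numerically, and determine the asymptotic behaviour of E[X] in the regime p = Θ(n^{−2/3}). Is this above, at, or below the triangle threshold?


Number of potential triangles: C(207, 3) = 1456935.
Each occurs with probability p³ ≈ (0.1143)³ ≈ 1.493617e-03.
By linearity: E[X] = C(207, 3)·p³ ≈ 1456935 · 1.493617e-03 ≈ 2176.1031.
Since α = 2/3 < 1, p = c/n^{2/3} ≫ 1/n is above the triangle threshold p ~ 1/n. Asymptotically E[X] ~ (c³/6)·n^{3(1−α)} = (4³/6)·n^{1} → ∞; triangles are abundant w.h.p.

E[X] ≈ 2176.1031; in regime p = Θ(1/n^{2/3}) E[X] diverges (above the triangle threshold p ~ 1/n).


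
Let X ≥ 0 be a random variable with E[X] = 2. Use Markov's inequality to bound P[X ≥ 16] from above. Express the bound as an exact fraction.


μ = E[X] = 2, a = 16.
Markov: P[X ≥ 16] ≤ μ/a = (2)/16 = 1/8.
Numerically: ≈ 0.125000.
(Since a = 16 > μ = 2.000000, the bound 1/8 is < 1 and informative.)

P[X ≥ 16] ≤ 1/8 ≈ 0.125000.


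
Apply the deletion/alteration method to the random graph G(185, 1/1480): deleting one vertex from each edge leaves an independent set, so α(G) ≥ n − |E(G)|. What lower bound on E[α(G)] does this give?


E[|E(G)|] = C(185, 2)·p = 17020 · (1/1480) = 23/2.
E[α(G)] ≥ n − E[|E(G)|] = 185 − 23/2 = 347/2.
Numerically: ≈ 173.500.
(This is only a lower bound; the true E[α(G)] may be larger.)

E[α(G)] ≥ 347/2 ≈ 173.500.


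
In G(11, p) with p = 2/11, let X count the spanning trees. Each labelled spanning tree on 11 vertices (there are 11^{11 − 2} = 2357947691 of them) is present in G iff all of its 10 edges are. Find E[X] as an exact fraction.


K_11 has 11^{11 − 2} = 2357947691 labelled spanning trees.
For each such spanning tree H, let X_H = 1 if all 10 edges of H are present in G. Then P[X_H = 1] = p^{10} = (2/11)^{10} = 1024/25937424601.
By linearity of expectation: E[X] = Σ_H E[X_H] = 2357947691 · p^{10} = 2357947691 · 1024/25937424601 = 1024/11.
Numerically: E[X] ≈ 93.1.

E[X] = 2357947691 · (2/11)^{10} = 1024/11 ≈ 93.1.


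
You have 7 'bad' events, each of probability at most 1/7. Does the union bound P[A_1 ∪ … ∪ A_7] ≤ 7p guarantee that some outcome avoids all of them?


Union bound: P[∪_{i=1}^{7} A_i] ≤ Σ_i P[A_i] ≤ 7·p = 7·(1/7) = 1.
Numerically: 1 ≈ 1.0000000.
Is 1 < 1? NO.
Since the bound 1 is ≥ 1, the union bound is uninformative here; it does NOT by itself certify existence.

7·p = 1 ≈ 1.0000000; existence NOT certified by the union bound.


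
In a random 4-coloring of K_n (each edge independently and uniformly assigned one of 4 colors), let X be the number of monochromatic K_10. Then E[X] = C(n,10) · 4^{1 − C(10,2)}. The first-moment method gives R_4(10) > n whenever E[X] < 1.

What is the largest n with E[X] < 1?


We need C(n, 10) · 4^{1 − 45} < 1, i.e. C(n, 10) < 4^{45 − 1} = 309485009821345068724781056.
Check values of n near the boundary:
  n = 2019: C(2019, 10) = 303322949179835278009229628; 303322949179835278009229628 < 309485009821345068724781056? YES
  n = 2020: C(2020, 10) = 304832018578739931133653656; 304832018578739931133653656 < 309485009821345068724781056? YES
  n = 2021: C(2021, 10) = 306347841644770462864800616; 306347841644770462864800616 < 309485009821345068724781056? YES
  n = 2022: C(2022, 10) = 307870445231474093395937796; 307870445231474093395937796 < 309485009821345068724781056? YES
  n = 2023: C(2023, 10) = 309399856285778485315440716; 309399856285778485315440716 < 309485009821345068724781056? YES
  n = 2024: C(2024, 10) = 310936101848269937576192656; 310936101848269937576192656 < 309485009821345068724781056? NO
  n = 2025: C(2025, 10) = 312479209053472269772600560; 312479209053472269772600560 < 309485009821345068724781056? NO
  n = 2026: C(2026, 10) = 314029205130126398094885285; 314029205130126398094885285 < 309485009821345068724781056? NO
The largest n with C(n, 10) < 309485009821345068724781056 is n = 2023 (where E[X] = 77349964071444621328860179/77371252455336267181195264 ≈ 0.99972). Hence R_4(10) > 2023, i.e. R_4(10) ≥ 2024.

Largest n = 2023; hence R_4(10) > 2023.


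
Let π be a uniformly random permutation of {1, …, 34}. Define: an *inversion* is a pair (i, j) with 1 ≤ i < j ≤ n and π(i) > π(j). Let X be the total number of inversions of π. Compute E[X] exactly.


Write X = Σ X_I over the C(34, 2) = 561 pairs i < j, with X_I the indicator of one inversion.
There are 561 indicators.
For each fixed pair i < j, the values π(i) and π(j) are two distinct elements of {1, …, 34} in uniformly random order; by symmetry P[π(i) > π(j)] = 1/2.
By linearity: E[X] = 561 · (1/2) = C(34, 2) · (1/2) = 561/2 = 561/2 ≈ 280.50000.

E[X] = 561/2 = 280.50000.


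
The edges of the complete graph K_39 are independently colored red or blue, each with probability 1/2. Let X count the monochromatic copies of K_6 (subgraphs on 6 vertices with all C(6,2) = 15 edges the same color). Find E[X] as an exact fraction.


Let X = Σ_S X_S over the C(39, 6) = 3262623 subsets S of size 6, where X_S = 1 if the K_6 on S is monochromatic.
For a fixed S, the K_6 on S has C(6, 2) = 15 edges. P[all 15 edges red] = (1/2)^15, and likewise for blue, so P[monochromatic] = 2·(1/2)^15 = 2^{1 − 15} = 1/16384.
Summing: E[X] = C(39, 6) · 2^{1 − 15} = 3262623 · 1/16384 = 3262623/16384.
Numerically: E[X] ≈ 199.134705.

E[X] = C(39,6)·2^(1−C(6,2)) = 3262623/16384 ≈ 199.134705.


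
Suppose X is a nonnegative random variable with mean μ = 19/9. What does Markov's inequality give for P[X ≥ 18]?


μ = E[X] = 19/9, a = 18.
Markov: P[X ≥ 18] ≤ μ/a = (19/9)/18 = 19/162.
Numerically: ≈ 0.117.
(Since a = 18 > μ = 2.111, the bound 19/162 is < 1 and informative.)

P[X ≥ 18] ≤ 19/162 ≈ 0.117.


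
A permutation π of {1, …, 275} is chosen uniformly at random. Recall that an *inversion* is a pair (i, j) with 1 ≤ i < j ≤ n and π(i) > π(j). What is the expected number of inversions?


Write X = Σ X_I over the C(275, 2) = 37675 pairs i < j, with X_I the indicator of one inversion.
There are 37675 indicators.
For each fixed pair i < j, the values π(i) and π(j) are two distinct elements of {1, …, 275} in uniformly random order; by symmetry P[π(i) > π(j)] = 1/2.
By linearity: E[X] = 37675 · (1/2) = C(275, 2) · (1/2) = 37675/2 = 37675/2 ≈ 18837.500.

E[X] = 37675/2 = 18837.500.


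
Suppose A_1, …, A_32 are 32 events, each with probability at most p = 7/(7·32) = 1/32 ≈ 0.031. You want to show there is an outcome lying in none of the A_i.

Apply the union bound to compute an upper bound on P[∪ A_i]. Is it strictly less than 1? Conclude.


Union bound: P[∪_{i=1}^{32} A_i] ≤ Σ_i P[A_i] ≤ 32·p = 32·(1/32) = 1.
Numerically: 1 ≈ 1.000.
Is 1 < 1? NO.
Since the bound 1 is ≥ 1, the union bound is uninformative here; it does NOT by itself certify existence.

32·p = 1 ≈ 1.000; existence NOT certified by the union bound.


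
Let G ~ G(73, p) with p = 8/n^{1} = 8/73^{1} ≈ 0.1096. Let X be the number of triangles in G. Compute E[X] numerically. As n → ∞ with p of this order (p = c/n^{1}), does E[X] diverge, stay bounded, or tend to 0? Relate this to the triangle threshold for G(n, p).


Number of potential triangles: C(73, 3) = 62196.
Each occurs with probability p³ ≈ (0.1096)³ ≈ 1.316138e-03.
By linearity: E[X] = C(73, 3)·p³ ≈ 62196 · 1.316138e-03 ≈ 81.8585.
Here α = 1, so p = 8/n is exactly at the triangle threshold p ~ 1/n. Asymptotically E[X] → c³/6 = 8³/6 = 256/3 ≈ 85.3333, a bounded constant. In this regime the triangle count is asymptotically Poisson(c³/6).

E[X] ≈ 81.8585; in regime p = Θ(1/n^{1}) E[X] stays bounded (at the triangle threshold p ~ 1/n).


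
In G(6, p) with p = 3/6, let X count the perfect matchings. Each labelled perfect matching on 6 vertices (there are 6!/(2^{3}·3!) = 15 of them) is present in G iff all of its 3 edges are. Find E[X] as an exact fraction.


K_6 has 6!/(2^{3}·3!) = 15 labelled perfect matchings.
For each such perfect matching H, let X_H = 1 if all 3 edges of H are present in G. Then P[X_H = 1] = p^{3} = (1/2)^{3} = 1/8.
By linearity of expectation: E[X] = Σ_H E[X_H] = 15 · p^{3} = 15 · 1/8 = 15/8.
Numerically: E[X] ≈ 1.875.

E[X] = 15 · (1/2)^{3} = 15/8 ≈ 1.875.


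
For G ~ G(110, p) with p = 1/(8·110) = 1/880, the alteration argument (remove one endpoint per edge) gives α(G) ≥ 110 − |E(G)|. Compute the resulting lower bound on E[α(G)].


E[|E(G)|] = C(110, 2)·p = 5995 · (1/880) = 109/16.
E[α(G)] ≥ n − E[|E(G)|] = 110 − 109/16 = 1651/16.
Numerically: ≈ 103.187500.
(This is only a lower bound; the true E[α(G)] may be larger.)

E[α(G)] ≥ 1651/16 ≈ 103.187500.


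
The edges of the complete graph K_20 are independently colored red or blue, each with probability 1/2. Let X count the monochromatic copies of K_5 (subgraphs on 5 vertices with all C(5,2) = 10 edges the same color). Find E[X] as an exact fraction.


Let X = Σ_S X_S over the C(20, 5) = 15504 subsets S of size 5, where X_S = 1 if the K_5 on S is monochromatic.
For a fixed S, the K_5 on S has C(5, 2) = 10 edges. P[all 10 edges red] = (1/2)^10, and likewise for blue, so P[monochromatic] = 2·(1/2)^10 = 2^{1 − 10} = 1/512.
Summing: E[X] = C(20, 5) · 2^{1 − 10} = 15504 · 1/512 = 969/32.
Numerically: E[X] ≈ 30.28125.

E[X] = C(20,5)·2^(1−C(5,2)) = 969/32 ≈ 30.28125.


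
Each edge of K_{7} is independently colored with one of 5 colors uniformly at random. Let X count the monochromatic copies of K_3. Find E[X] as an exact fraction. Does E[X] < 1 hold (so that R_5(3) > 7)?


E[X] = C(7, 3) · 5^{1 − 3} = 35 · 5^{−2} = 35/25.
As a reduced fraction: E[X] = 7/5 ≈ 1.400000.
Is E[X] < 1? NO.
Since E[X] ≥ 1, the first-moment bound is inconclusive at n = 7; it does NOT by itself certify R_5(3) > 7.

E[X] = 7/5 ≈ 1.400000; E[X] ≥ 1; first-moment method inconclusive here.


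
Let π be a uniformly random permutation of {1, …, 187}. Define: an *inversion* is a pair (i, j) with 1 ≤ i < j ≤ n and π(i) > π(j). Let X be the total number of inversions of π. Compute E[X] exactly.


Write X = Σ X_I over the C(187, 2) = 17391 pairs i < j, with X_I the indicator of one inversion.
There are 17391 indicators.
For each fixed pair i < j, the values π(i) and π(j) are two distinct elements of {1, …, 187} in uniformly random order; by symmetry P[π(i) > π(j)] = 1/2.
By linearity: E[X] = 17391 · (1/2) = C(187, 2) · (1/2) = 17391/2 = 17391/2 ≈ 8695.500000.

E[X] = 17391/2 = 8695.500000.


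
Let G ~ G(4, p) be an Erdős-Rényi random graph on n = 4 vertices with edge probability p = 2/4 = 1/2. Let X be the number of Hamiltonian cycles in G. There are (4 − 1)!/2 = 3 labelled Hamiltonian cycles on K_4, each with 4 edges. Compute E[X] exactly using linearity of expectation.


K_4 has (4 − 1)!/2 = 3 labelled Hamiltonian cycles.
For each such Hamiltonian cycle H, let X_H = 1 if all 4 edges of H are present in G. Then P[X_H = 1] = p^{4} = (1/2)^{4} = 1/16.
By linearity of expectation: E[X] = Σ_H E[X_H] = 3 · p^{4} = 3 · 1/16 = 3/16.
Numerically: E[X] ≈ 0.1875.

E[X] = 3 · (1/2)^{4} = 3/16 ≈ 0.1875.


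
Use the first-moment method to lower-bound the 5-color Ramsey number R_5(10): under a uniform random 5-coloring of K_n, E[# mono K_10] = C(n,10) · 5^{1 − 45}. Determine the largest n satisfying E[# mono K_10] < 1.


We need C(n, 10) · 5^{1 − 45} < 1, i.e. C(n, 10) < 5^{45 − 1} = 5684341886080801486968994140625.
Check values of n near the boundary:
  n = 5389: C(5389, 10) = 5645340767466558997768874792926; 5645340767466558997768874792926 < 5684341886080801486968994140625? YES
  n = 5390: C(5390, 10) = 5655833965919099070255434039753; 5655833965919099070255434039753 < 5684341886080801486968994140625? YES
  n = 5391: C(5391, 10) = 5666344714787188828795213697883; 5666344714787188828795213697883 < 5684341886080801486968994140625? YES
  n = 5392: C(5392, 10) = 5676873040158402483252283957448; 5676873040158402483252283957448 < 5684341886080801486968994140625? YES
  n = 5393: C(5393, 10) = 5687418968154238267170642278008; 5687418968154238267170642278008 < 5684341886080801486968994140625? NO
  n = 5394: C(5394, 10) = 5697982524930156243149785372878; 5697982524930156243149785372878 < 5684341886080801486968994140625? NO
The largest n with C(n, 10) < 5684341886080801486968994140625 is n = 5392 (where E[X] = 5676873040158402483252283957448/5684341886080801486968994140625 ≈ 0.9986861). Hence R_5(10) > 5392, i.e. R_5(10) ≥ 5393.

Largest n = 5392; hence R_5(10) > 5392.


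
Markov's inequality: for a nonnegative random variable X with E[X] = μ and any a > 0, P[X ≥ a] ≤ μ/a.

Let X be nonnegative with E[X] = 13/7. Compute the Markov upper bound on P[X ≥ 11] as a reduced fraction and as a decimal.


μ = E[X] = 13/7, a = 11.
Markov: P[X ≥ 11] ≤ μ/a = (13/7)/11 = 13/77.
Numerically: ≈ 0.16883.
(Since a = 11 > μ = 1.85714, the bound 13/77 is < 1 and informative.)

P[X ≥ 11] ≤ 13/77 ≈ 0.16883.


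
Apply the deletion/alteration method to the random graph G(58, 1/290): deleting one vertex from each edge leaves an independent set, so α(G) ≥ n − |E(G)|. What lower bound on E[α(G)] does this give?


E[|E(G)|] = C(58, 2)·p = 1653 · (1/290) = 57/10.
E[α(G)] ≥ n − E[|E(G)|] = 58 − 57/10 = 523/10.
Numerically: ≈ 52.3000.
(This is only a lower bound; the true E[α(G)] may be larger.)

E[α(G)] ≥ 523/10 ≈ 52.3000.


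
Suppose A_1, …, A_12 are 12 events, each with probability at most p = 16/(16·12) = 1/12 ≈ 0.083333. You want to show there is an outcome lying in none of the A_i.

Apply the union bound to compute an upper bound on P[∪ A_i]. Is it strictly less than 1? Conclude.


Union bound: P[∪_{i=1}^{12} A_i] ≤ Σ_i P[A_i] ≤ 12·p = 12·(1/12) = 1.
Numerically: 1 ≈ 1.000000.
Is 1 < 1? NO.
Since the bound 1 is ≥ 1, the union bound is uninformative here; it does NOT by itself certify existence.

12·p = 1 ≈ 1.000000; existence NOT certified by the union bound.


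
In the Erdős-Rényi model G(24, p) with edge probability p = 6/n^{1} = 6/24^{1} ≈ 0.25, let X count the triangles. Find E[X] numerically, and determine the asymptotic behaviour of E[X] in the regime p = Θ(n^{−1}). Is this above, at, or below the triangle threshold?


Number of potential triangles: C(24, 3) = 2024.
Each occurs with probability p³ ≈ (0.25)³ ≈ 1.56250e-02.
By linearity: E[X] = C(24, 3)·p³ ≈ 2024 · 1.56250e-02 ≈ 31.625.
Here α = 1, so p = 6/n is exactly at the triangle threshold p ~ 1/n. Asymptotically E[X] → c³/6 = 6³/6 = 36 ≈ 36.000, a bounded constant. In this regime the triangle count is asymptotically Poisson(c³/6).

E[X] ≈ 31.625; in regime p = Θ(1/n^{1}) E[X] stays bounded (at the triangle threshold p ~ 1/n).


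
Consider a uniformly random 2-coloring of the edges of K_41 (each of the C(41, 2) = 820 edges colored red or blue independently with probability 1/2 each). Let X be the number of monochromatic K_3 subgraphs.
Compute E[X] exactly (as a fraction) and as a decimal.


Let X = Σ_S X_S over the C(41, 3) = 10660 subsets S of size 3, where X_S = 1 if the K_3 on S is monochromatic.
For a fixed S, the K_3 on S has C(3, 2) = 3 edges. P[all 3 edges red] = (1/2)^3, and likewise for blue, so P[monochromatic] = 2·(1/2)^3 = 2^{1 − 3} = 1/4.
By linearity: E[X] = C(41, 3) · 2^{1 − 3} = 10660 · 1/4 = 2665.
Numerically: E[X] ≈ 2665.00000.

E[X] = C(41,3)·2^(1−C(3,2)) = 2665 ≈ 2665.00000.
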